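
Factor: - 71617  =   - 7^1 * 13^1*787^1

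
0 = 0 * 340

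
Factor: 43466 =2^1 * 103^1*211^1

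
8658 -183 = 8475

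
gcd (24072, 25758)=6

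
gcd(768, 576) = 192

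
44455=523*85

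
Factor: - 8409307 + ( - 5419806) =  - 599^1*23087^1 = - 13829113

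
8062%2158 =1588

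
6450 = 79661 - 73211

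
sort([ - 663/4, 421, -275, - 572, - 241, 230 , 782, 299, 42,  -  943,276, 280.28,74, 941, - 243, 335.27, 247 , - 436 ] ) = [ - 943, - 572, - 436, - 275, - 243,-241,- 663/4,  42,74, 230,247, 276, 280.28, 299,335.27,421, 782, 941]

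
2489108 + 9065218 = 11554326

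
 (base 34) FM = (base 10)532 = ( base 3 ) 201201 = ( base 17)1E5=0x214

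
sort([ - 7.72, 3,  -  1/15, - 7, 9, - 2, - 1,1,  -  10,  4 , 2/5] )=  [ - 10, - 7.72, - 7, - 2,- 1 ,-1/15,2/5,1, 3 , 4,9] 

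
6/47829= 2/15943 = 0.00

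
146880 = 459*320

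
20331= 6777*3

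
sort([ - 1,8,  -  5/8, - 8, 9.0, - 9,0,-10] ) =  [ - 10, - 9 , - 8, - 1 , - 5/8,  0,8,9.0]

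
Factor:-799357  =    -  13^1 * 17^1 *3617^1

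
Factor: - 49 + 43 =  - 6 = - 2^1*3^1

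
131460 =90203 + 41257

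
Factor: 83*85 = 5^1*17^1*83^1= 7055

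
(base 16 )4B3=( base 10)1203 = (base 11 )9A4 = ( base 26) 1K7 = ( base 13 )717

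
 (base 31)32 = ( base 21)4B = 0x5f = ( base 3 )10112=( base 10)95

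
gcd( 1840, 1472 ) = 368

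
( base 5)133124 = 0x1526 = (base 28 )6PA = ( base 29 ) 6CK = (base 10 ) 5414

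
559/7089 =559/7089 = 0.08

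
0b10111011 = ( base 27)6p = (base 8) 273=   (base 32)5r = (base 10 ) 187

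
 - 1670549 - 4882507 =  - 6553056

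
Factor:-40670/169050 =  - 3^( - 1)*5^ ( - 1 ) * 23^ (-1) * 83^1 = - 83/345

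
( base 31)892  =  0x1F21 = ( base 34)6UD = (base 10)7969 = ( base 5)223334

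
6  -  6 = 0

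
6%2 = 0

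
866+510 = 1376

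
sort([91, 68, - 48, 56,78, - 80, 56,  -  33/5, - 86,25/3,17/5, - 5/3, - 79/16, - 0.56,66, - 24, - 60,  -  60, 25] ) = [ - 86,-80, - 60, - 60,  -  48,-24, - 33/5, - 79/16, - 5/3, - 0.56,17/5, 25/3, 25, 56, 56, 66,  68, 78, 91 ] 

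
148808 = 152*979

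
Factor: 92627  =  92627^1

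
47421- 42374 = 5047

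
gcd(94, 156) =2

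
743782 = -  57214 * ( - 13 ) 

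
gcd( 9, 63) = 9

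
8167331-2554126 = 5613205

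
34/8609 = 34/8609 = 0.00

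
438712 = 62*7076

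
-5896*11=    - 64856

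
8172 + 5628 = 13800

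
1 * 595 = 595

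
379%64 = 59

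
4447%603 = 226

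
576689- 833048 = - 256359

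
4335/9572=4335/9572 =0.45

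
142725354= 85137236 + 57588118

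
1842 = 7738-5896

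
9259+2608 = 11867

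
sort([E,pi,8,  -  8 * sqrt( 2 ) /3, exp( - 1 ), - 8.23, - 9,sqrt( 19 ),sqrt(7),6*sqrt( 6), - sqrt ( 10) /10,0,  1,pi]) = [ - 9,-8.23, - 8*sqrt( 2 ) /3, - sqrt( 10)/10,0, exp( - 1),  1, sqrt( 7),E,pi, pi, sqrt( 19 ),8,6*sqrt(6 ) ] 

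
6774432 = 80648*84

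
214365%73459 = 67447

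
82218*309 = 25405362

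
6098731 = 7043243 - 944512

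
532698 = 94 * 5667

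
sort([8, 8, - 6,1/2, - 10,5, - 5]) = [ - 10, - 6, - 5,1/2, 5, 8,8]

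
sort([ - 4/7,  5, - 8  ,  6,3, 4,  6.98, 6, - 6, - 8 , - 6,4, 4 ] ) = [-8 , - 8,-6, - 6, - 4/7, 3, 4, 4, 4, 5, 6,  6,6.98]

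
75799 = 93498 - 17699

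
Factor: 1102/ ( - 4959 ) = -2/9= - 2^1*3^ ( - 2 ) 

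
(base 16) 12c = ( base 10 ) 300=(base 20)F0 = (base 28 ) AK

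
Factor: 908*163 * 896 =132611584=2^9*7^1 * 163^1* 227^1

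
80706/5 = 80706/5 = 16141.20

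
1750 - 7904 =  - 6154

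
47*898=42206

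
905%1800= 905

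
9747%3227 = 66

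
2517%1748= 769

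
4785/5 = 957 = 957.00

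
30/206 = 15/103 = 0.15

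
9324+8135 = 17459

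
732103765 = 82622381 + 649481384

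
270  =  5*54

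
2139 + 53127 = 55266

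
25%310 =25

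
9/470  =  9/470 = 0.02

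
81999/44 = 1863  +  27/44 = 1863.61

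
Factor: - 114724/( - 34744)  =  667/202 = 2^( - 1 ) * 23^1*29^1*101^(-1)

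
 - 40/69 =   -  1 + 29/69 = - 0.58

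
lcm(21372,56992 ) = 170976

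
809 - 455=354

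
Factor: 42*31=2^1 * 3^1*7^1*31^1 = 1302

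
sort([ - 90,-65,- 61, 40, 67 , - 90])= [ - 90, - 90,- 65 , - 61, 40,  67 ] 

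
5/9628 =5/9628 = 0.00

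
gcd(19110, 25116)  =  546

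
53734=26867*2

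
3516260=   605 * 5812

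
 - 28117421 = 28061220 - 56178641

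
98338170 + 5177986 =103516156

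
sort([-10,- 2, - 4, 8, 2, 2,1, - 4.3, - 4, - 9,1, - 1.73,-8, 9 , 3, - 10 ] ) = [-10, - 10,- 9, - 8, - 4.3 ,-4, - 4,-2, - 1.73 , 1,1,2,2, 3,8, 9] 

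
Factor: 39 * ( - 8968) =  - 349752 = -2^3*3^1*13^1*19^1*59^1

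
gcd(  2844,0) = 2844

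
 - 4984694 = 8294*(- 601)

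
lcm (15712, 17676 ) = 141408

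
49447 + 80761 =130208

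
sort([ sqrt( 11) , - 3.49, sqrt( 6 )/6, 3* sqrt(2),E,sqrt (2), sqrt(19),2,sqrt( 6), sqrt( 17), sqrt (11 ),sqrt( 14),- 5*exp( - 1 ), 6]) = [ - 3.49, - 5*exp( -1), sqrt( 6 ) /6, sqrt( 2) , 2,sqrt( 6), E, sqrt (11), sqrt( 11),sqrt( 14), sqrt( 17 ), 3 * sqrt( 2), sqrt(19), 6]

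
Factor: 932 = 2^2*233^1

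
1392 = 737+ 655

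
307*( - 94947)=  - 29148729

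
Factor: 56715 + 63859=2^1*19^2*167^1  =  120574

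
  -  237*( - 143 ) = 33891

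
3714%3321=393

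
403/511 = 403/511 = 0.79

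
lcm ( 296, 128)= 4736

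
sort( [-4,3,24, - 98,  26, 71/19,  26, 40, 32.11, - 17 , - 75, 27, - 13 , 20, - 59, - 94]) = [-98, - 94, - 75, - 59, - 17, - 13,-4,3, 71/19, 20, 24, 26 , 26,  27, 32.11 , 40]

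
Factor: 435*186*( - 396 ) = -32040360 = - 2^3*3^4*5^1*11^1*29^1*31^1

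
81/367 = 81/367 = 0.22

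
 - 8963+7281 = -1682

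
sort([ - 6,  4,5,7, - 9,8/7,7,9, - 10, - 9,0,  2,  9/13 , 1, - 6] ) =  [-10 , - 9, - 9,-6,  -  6, 0,9/13 , 1, 8/7 , 2, 4,5, 7, 7,9 ]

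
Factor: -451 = -11^1 * 41^1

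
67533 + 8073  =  75606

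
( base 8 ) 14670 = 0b1100110111000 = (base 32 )6do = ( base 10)6584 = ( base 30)79E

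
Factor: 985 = 5^1*197^1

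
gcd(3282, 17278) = 2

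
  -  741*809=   -  599469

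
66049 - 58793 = 7256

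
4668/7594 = 2334/3797 = 0.61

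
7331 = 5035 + 2296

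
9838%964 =198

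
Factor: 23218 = 2^1 * 13^1*19^1 *47^1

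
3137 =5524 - 2387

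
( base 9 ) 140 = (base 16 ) 75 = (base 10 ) 117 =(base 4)1311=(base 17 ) 6F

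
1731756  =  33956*51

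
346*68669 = 23759474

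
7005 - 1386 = 5619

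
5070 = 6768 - 1698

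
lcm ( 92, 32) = 736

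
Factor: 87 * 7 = 3^1 * 7^1*  29^1 = 609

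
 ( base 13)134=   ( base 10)212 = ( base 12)158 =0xD4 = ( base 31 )6q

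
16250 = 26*625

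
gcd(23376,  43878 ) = 6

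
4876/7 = 696+4/7 = 696.57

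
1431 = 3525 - 2094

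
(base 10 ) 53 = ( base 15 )38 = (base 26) 21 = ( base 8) 65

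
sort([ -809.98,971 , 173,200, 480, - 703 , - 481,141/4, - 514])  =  [ - 809.98 , - 703 , - 514 , - 481, 141/4, 173,200,480,971]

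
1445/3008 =1445/3008  =  0.48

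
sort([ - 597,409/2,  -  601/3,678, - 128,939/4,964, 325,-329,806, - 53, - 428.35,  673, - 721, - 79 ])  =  [ - 721, - 597, - 428.35 , - 329, - 601/3, - 128 , - 79 , - 53, 409/2, 939/4, 325,673, 678, 806,964]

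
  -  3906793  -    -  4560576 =653783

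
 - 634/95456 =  - 317/47728=- 0.01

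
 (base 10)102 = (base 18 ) 5C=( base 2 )1100110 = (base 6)250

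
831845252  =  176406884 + 655438368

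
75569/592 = 75569/592 = 127.65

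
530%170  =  20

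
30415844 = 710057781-679641937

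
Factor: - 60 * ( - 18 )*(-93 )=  - 100440 = - 2^3*3^4*5^1 * 31^1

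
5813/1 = 5813 = 5813.00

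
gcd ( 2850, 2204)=38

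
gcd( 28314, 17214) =6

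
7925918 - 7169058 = 756860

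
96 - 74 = 22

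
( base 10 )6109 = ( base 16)17DD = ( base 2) 1011111011101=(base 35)4yj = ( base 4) 1133131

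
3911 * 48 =187728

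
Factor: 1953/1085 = 9/5  =  3^2 * 5^(-1)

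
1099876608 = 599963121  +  499913487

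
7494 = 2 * 3747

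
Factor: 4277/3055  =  5^ (- 1 )*7^1  =  7/5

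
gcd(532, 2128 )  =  532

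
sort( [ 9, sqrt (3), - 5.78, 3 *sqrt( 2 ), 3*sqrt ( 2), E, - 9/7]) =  [ - 5.78, - 9/7,sqrt(3 ),E, 3*sqrt( 2 )  ,  3  *  sqrt ( 2 ), 9]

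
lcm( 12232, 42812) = 85624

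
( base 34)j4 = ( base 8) 1212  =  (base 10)650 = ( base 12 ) 462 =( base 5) 10100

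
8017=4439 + 3578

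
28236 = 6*4706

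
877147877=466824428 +410323449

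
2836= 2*1418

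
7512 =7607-95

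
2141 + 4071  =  6212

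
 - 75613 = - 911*83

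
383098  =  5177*74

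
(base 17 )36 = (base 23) 2B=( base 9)63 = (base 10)57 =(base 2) 111001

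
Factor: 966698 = 2^1*41^1*11789^1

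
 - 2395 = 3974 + - 6369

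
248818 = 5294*47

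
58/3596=1/62 = 0.02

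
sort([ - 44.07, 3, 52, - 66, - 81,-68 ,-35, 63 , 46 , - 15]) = [ - 81,-68,-66,-44.07, - 35,-15,3,46, 52,63]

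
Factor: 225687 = 3^1*7^1*11^1 * 977^1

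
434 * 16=6944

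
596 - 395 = 201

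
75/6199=75/6199  =  0.01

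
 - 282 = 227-509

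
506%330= 176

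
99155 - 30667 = 68488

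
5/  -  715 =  - 1+142/143 = - 0.01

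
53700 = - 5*( - 10740 )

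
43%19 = 5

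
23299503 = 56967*409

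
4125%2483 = 1642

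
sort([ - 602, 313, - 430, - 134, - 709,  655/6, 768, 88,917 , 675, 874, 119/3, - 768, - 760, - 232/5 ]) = [ - 768,-760, - 709, - 602, - 430  , - 134, - 232/5, 119/3, 88,655/6, 313,675, 768, 874, 917] 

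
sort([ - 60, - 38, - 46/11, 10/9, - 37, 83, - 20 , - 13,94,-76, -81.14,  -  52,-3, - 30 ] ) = [-81.14, - 76,-60, - 52, - 38, - 37, - 30, - 20, - 13, - 46/11, - 3,10/9,83,94]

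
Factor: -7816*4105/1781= -32084680/1781=- 2^3*5^1*13^( - 1)*137^ (  -  1)*821^1*977^1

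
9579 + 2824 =12403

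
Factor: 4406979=3^1*109^1*13477^1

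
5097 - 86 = 5011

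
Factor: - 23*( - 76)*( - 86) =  - 2^3*19^1*23^1*43^1 =- 150328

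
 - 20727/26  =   - 798 + 21/26 = - 797.19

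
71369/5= 71369/5 =14273.80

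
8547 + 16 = 8563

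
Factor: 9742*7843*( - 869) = -66397253714 = - 2^1*11^2*23^1*31^1 * 79^1*4871^1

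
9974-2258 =7716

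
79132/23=79132/23 = 3440.52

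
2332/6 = 1166/3 = 388.67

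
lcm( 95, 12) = 1140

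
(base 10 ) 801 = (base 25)171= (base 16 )321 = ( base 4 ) 30201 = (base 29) ri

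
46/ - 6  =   - 8+1/3  =  - 7.67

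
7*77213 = 540491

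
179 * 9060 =1621740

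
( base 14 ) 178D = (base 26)673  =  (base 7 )15236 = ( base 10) 4241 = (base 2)1000010010001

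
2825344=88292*32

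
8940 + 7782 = 16722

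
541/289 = 1 +252/289 = 1.87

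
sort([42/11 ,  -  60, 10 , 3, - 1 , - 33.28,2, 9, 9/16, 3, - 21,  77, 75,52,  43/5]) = [ - 60, - 33.28, - 21,-1,9/16,2,3,3,  42/11,43/5, 9, 10, 52, 75, 77]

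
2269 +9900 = 12169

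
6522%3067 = 388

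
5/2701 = 5/2701 = 0.00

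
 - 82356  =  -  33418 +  - 48938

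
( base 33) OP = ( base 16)331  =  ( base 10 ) 817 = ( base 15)397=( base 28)115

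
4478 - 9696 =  - 5218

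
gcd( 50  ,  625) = 25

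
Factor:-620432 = -2^4 * 17^1*2281^1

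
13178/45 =292 + 38/45 = 292.84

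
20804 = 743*28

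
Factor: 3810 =2^1*3^1*5^1 * 127^1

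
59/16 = 3 + 11/16  =  3.69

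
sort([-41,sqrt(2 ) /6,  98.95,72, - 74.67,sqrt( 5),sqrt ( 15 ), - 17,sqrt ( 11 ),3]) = [ -74.67, - 41,  -  17,sqrt( 2)/6, sqrt(5 ), 3, sqrt(11 ),sqrt( 15 ),72,98.95] 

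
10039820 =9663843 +375977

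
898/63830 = 449/31915= 0.01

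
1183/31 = 1183/31=   38.16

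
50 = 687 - 637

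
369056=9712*38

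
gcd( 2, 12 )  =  2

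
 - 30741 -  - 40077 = 9336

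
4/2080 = 1/520  =  0.00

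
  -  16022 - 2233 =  - 18255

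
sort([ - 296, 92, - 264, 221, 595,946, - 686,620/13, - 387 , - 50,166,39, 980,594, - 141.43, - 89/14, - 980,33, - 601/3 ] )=[ - 980, - 686, - 387, - 296 , - 264, - 601/3, - 141.43, - 50, - 89/14,33, 39,  620/13,92,166, 221, 594,595, 946,980]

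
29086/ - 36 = - 808 + 1/18 = - 807.94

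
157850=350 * 451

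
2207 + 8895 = 11102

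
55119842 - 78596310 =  - 23476468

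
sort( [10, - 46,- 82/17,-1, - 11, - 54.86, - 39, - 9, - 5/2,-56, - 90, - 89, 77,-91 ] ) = [ - 91, - 90, - 89, - 56, - 54.86, - 46, - 39,  -  11, - 9,  -  82/17 , - 5/2, - 1, 10, 77] 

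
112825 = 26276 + 86549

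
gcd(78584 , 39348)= 4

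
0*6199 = 0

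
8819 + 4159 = 12978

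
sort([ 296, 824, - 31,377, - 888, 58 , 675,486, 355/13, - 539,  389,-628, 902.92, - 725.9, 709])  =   [ -888, -725.9, - 628, - 539,  -  31, 355/13 , 58,296,  377,389, 486, 675,709, 824, 902.92]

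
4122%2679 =1443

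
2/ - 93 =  - 2/93  =  - 0.02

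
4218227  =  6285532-2067305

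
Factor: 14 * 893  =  12502   =  2^1*7^1*19^1*47^1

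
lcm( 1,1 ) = 1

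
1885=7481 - 5596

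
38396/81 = 474+2/81 = 474.02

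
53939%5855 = 1244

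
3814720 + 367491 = 4182211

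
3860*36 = 138960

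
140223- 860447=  - 720224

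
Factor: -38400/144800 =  - 2^4 * 3^1*181^ ( - 1) = - 48/181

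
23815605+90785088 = 114600693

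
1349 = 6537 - 5188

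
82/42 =41/21 = 1.95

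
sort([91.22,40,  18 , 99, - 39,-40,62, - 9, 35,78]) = [ - 40, - 39, - 9,18, 35, 40, 62, 78,91.22 , 99 ] 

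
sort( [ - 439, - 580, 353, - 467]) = [ - 580, - 467, - 439,353 ] 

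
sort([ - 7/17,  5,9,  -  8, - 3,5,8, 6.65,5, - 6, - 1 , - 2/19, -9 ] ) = [ - 9, - 8, - 6, - 3, - 1, - 7/17, - 2/19,5,5,5,6.65, 8, 9] 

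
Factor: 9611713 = 9611713^1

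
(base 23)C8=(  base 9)345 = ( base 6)1152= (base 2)100011100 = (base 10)284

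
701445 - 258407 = 443038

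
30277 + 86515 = 116792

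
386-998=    - 612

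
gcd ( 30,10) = 10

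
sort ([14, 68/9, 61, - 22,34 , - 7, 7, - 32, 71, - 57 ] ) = [ -57, - 32 , - 22,  -  7,7, 68/9, 14, 34 , 61,71]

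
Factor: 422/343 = 2^1 * 7^(  -  3 )*211^1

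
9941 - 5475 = 4466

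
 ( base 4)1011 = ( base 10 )69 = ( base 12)59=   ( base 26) 2h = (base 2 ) 1000101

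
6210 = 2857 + 3353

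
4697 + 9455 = 14152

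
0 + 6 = 6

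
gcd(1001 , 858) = 143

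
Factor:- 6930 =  - 2^1*3^2*5^1*7^1* 11^1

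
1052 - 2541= -1489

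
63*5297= 333711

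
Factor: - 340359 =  - 3^1*113453^1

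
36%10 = 6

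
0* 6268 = 0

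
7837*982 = 7695934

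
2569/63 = 40  +  7/9 =40.78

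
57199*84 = 4804716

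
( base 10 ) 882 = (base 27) 15i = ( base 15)3DC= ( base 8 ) 1562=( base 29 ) 11C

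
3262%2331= 931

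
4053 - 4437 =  - 384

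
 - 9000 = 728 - 9728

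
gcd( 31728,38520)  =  24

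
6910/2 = 3455 = 3455.00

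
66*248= 16368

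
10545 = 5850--4695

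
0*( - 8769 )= 0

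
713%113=35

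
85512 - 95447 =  - 9935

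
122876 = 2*61438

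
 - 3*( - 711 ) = 2133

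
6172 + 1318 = 7490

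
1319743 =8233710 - 6913967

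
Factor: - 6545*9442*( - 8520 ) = 526518022800=2^4*3^1 * 5^2*7^1*11^1*17^1 * 71^1* 4721^1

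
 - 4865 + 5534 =669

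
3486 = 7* 498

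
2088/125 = 2088/125 = 16.70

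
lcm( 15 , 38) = 570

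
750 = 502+248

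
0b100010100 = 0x114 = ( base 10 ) 276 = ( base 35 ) 7v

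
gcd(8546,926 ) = 2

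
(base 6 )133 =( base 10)57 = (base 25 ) 27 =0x39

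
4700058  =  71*66198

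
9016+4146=13162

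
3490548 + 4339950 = 7830498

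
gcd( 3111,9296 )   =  1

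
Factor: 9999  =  3^2 * 11^1*101^1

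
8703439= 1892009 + 6811430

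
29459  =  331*89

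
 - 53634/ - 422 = 26817/211 = 127.09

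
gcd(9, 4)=1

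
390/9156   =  65/1526  =  0.04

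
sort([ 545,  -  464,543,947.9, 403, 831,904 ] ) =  [ - 464 , 403, 543, 545,831,904, 947.9 ] 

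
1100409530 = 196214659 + 904194871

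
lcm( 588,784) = 2352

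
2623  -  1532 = 1091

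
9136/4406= 4568/2203 = 2.07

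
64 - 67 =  - 3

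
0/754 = 0= 0.00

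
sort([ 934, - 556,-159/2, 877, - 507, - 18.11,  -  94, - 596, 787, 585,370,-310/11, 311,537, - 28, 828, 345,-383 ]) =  [ - 596,-556, - 507, - 383,  -  94, - 159/2, - 310/11,-28, - 18.11, 311, 345,370,537, 585,  787,828,877,934 ]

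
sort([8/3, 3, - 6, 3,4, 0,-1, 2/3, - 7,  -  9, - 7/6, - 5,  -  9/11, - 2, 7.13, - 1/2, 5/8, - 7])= [ - 9, - 7,-7 ,- 6,  -  5,- 2, - 7/6, - 1, - 9/11,- 1/2,0, 5/8, 2/3 , 8/3, 3, 3,4,7.13]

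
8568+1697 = 10265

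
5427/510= 1809/170 = 10.64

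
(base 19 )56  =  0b1100101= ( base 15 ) 6b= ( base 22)4D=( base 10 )101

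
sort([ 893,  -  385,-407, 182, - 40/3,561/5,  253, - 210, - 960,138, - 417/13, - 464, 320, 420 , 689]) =[ -960, - 464,  -  407, - 385, - 210, - 417/13,-40/3, 561/5, 138,182,253, 320 , 420,  689,893 ] 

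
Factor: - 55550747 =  - 7^1*17^1  *29^1 * 16097^1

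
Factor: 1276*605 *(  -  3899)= - 2^2*5^1*7^1*  11^3*29^1*557^1 =- 3009950020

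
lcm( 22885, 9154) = 45770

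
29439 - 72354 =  -42915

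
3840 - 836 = 3004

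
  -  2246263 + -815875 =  - 3062138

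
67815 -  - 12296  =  80111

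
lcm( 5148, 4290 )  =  25740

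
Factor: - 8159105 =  - 5^1*1631821^1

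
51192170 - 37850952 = 13341218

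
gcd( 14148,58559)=1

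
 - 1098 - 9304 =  - 10402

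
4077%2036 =5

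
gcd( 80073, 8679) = 3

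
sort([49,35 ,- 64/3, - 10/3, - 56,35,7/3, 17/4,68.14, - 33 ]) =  [ - 56 , - 33 , - 64/3, -10/3,7/3, 17/4,  35, 35,  49,68.14]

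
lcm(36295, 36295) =36295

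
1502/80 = 18 + 31/40 = 18.77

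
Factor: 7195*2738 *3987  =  78543541170 = 2^1 * 3^2*5^1*37^2*443^1 * 1439^1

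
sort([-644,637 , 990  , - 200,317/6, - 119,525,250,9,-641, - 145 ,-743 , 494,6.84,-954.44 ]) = [ - 954.44 ,  -  743, - 644, - 641 , - 200,-145 , - 119, 6.84,9, 317/6,250,494,525,  637, 990]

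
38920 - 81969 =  - 43049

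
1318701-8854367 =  - 7535666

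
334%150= 34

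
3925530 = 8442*465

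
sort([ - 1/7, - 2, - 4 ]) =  [  -  4, - 2, - 1/7] 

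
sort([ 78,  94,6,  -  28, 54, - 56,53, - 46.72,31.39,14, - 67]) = [ - 67, - 56,- 46.72,  -  28 , 6,14, 31.39, 53,54,78,  94]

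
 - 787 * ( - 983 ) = 773621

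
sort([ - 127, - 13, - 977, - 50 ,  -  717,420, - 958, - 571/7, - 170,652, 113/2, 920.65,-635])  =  [ -977, - 958, - 717,-635, - 170, - 127, - 571/7, - 50,- 13 , 113/2,420,  652,920.65 ]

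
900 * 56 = 50400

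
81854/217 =377 + 45/217 = 377.21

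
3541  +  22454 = 25995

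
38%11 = 5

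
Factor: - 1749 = -3^1*11^1*53^1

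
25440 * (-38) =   -  966720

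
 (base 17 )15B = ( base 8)601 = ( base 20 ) j5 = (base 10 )385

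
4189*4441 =18603349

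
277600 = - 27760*( - 10 )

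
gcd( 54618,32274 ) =6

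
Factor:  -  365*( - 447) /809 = 163155/809=3^1 * 5^1*73^1 * 149^1*809^( - 1 ) 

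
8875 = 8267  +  608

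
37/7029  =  37/7029 =0.01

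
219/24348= 73/8116 = 0.01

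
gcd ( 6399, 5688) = 711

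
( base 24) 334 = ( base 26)2HA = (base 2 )11100001100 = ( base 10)1804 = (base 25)2M4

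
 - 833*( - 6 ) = 4998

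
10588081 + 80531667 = 91119748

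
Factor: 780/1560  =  1/2 = 2^(-1)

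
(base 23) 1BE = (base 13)493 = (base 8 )1434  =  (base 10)796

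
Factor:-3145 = -5^1*17^1 * 37^1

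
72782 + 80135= 152917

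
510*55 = 28050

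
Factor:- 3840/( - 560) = 48/7=2^4 * 3^1*7^( - 1)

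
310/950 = 31/95=0.33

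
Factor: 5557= 5557^1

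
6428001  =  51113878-44685877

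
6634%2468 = 1698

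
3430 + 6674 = 10104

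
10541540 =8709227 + 1832313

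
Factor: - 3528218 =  - 2^1*107^1*16487^1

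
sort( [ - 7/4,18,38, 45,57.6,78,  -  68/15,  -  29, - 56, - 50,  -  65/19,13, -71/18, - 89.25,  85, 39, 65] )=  [ - 89.25, - 56, - 50,- 29,  -  68/15, - 71/18, - 65/19, - 7/4, 13,  18,38, 39,  45, 57.6,65,78,85]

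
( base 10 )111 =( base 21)56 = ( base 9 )133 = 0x6F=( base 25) 4b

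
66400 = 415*160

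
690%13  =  1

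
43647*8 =349176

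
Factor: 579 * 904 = 2^3*3^1*113^1*193^1 = 523416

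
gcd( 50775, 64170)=15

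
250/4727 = 250/4727  =  0.05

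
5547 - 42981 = -37434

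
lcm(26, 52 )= 52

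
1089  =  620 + 469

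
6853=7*979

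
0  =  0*2010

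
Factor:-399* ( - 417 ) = 166383 = 3^2 * 7^1*19^1 * 139^1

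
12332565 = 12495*987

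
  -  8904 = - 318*28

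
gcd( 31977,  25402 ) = 1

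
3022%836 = 514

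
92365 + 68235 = 160600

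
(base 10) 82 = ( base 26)34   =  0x52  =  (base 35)2C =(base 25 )37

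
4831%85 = 71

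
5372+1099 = 6471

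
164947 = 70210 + 94737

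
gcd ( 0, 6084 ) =6084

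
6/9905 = 6/9905 = 0.00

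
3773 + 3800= 7573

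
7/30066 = 7/30066 = 0.00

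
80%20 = 0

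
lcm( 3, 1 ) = 3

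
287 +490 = 777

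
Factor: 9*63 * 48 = 27216 = 2^4 * 3^5*7^1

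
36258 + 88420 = 124678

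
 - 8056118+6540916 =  - 1515202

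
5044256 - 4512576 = 531680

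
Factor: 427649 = 191^1*2239^1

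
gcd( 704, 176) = 176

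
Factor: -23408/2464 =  - 2^(-1 )*19^1 = - 19/2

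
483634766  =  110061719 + 373573047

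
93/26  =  3  +  15/26 = 3.58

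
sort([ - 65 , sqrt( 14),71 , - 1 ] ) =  [  -  65 , - 1,sqrt ( 14) , 71 ]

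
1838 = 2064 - 226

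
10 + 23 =33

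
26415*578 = 15267870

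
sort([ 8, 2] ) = [ 2,8 ]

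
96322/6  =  48161/3 = 16053.67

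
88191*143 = 12611313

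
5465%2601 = 263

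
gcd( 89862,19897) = 1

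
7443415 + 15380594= 22824009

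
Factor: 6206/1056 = 2^( - 4)*3^(-1 )*11^( - 1)*29^1*107^1 = 3103/528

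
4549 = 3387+1162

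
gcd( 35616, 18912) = 96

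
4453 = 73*61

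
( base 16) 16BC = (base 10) 5820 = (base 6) 42540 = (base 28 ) 7BO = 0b1011010111100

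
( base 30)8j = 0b100000011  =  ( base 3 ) 100121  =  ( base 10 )259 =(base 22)bh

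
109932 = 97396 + 12536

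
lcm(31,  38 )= 1178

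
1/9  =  1/9 = 0.11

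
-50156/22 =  - 25078/11 = - 2279.82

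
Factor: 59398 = 2^1*17^1*  1747^1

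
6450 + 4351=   10801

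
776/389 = 776/389 = 1.99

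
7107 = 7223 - 116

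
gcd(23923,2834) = 1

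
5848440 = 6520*897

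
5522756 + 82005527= 87528283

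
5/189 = 5/189 = 0.03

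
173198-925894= - 752696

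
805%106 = 63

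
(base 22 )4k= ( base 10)108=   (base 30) 3I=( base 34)36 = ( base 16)6c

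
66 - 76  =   - 10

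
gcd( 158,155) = 1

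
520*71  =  36920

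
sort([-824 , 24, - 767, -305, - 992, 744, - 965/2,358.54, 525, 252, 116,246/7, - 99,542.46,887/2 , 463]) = [ - 992, - 824, - 767, - 965/2, -305, - 99, 24, 246/7,116,252,358.54, 887/2,463,525,542.46,744]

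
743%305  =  133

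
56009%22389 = 11231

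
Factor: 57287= 57287^1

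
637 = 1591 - 954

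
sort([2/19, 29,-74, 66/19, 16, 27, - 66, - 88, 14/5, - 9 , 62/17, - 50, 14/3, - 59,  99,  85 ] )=[ - 88, - 74,  -  66, - 59, - 50, - 9, 2/19, 14/5,66/19, 62/17, 14/3,  16, 27, 29, 85,  99 ]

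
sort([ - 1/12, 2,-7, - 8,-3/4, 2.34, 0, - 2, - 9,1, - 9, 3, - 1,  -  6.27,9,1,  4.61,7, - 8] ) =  [ - 9, - 9,-8,  -  8,-7,  -  6.27, - 2, - 1 , - 3/4, - 1/12,0,1, 1, 2, 2.34,3,4.61, 7, 9]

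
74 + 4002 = 4076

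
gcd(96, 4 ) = 4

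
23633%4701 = 128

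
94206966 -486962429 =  - 392755463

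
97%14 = 13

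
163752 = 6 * 27292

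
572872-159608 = 413264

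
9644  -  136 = 9508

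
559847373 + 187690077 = 747537450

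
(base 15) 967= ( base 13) c73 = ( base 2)100001001010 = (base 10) 2122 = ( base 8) 4112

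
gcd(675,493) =1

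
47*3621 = 170187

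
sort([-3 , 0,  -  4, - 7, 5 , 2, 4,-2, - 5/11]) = [-7, - 4, - 3,-2, - 5/11, 0, 2,4, 5]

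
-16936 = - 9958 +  - 6978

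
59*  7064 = 416776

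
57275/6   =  57275/6=   9545.83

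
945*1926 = 1820070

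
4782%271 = 175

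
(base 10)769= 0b1100000001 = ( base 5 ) 11034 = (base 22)1cl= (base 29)QF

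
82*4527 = 371214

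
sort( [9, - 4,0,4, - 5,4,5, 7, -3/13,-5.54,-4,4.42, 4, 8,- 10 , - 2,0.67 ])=[-10,-5.54, - 5, - 4,-4 , - 2,  -  3/13,0,0.67, 4,4,4, 4.42,5, 7, 8,9]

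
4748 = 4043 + 705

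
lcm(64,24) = 192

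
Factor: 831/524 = 2^( - 2)*3^1*131^ ( - 1 ) * 277^1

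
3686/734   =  1843/367 = 5.02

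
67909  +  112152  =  180061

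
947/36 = 947/36 = 26.31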